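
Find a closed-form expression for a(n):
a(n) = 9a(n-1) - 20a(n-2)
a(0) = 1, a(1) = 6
Characteristic equation: x² - 9x + 20 = 0, which factors as (x - (4))(x - (5)) = 0.
Roots r₁ = 4, r₂ = 5 (distinct).
General solution: a(n) = A·(4)^n + B·(5)^n.
From a(0) = 1: A + B = 1.
From a(1) = 6: 4A + 5B = 6.
Solving: A = -1, B = 2.
So a(n) = - 4^{n} + 2 \cdot 5^{n}.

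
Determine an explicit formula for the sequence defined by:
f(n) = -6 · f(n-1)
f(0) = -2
Pure geometric recurrence with ratio -6.
By induction f(n) = f(0) · (-6)^n = - 2 \left(-6\right)^{n}.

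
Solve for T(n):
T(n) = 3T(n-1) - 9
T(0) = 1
First-order linear non-homogeneous.
Homogeneous solution: T_h(n) = A·(3)^n.
Try constant particular solution T_p = K: K = 3K - 9 ⇒ K = \frac{9}{2}.
General: T(n) = A·(3)^n + \frac{9}{2}.
Apply T(0) = 1: A + \frac{9}{2} = 1 ⇒ A = - \frac{7}{2}.
So T(n) = \frac{9}{2} - \frac{7 \cdot 3^{n}}{2}.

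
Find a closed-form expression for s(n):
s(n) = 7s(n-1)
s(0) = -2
This is a homogeneous first-order recurrence with ratio 7.
By induction s(n) = s(0) · (7)^n = - 2 \cdot 7^{n}.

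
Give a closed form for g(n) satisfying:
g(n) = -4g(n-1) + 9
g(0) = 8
First-order linear non-homogeneous.
Homogeneous solution: g_h(n) = A·(-4)^n.
Try constant particular solution g_p = K: K = -4K + 9 ⇒ K = \frac{9}{5}.
General: g(n) = A·(-4)^n + \frac{9}{5}.
Apply g(0) = 8: A + \frac{9}{5} = 8 ⇒ A = \frac{31}{5}.
So g(n) = \frac{31 \left(-4\right)^{n}}{5} + \frac{9}{5}.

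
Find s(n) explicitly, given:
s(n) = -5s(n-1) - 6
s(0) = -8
First-order linear non-homogeneous.
Homogeneous solution: s_h(n) = A·(-5)^n.
Try constant particular solution s_p = K: K = -5K - 6 ⇒ K = -1.
General: s(n) = A·(-5)^n - 1.
Apply s(0) = -8: A - 1 = -8 ⇒ A = -7.
So s(n) = - 7 \left(-5\right)^{n} - 1.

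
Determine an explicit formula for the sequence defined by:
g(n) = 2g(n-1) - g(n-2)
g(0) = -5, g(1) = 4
Characteristic equation: x² - 2x + 1 = 0, which is (x - (1))².
Repeated root r = 1.
General solution: g(n) = (A + Bn)·(1)^n.
From g(0) = -5: A = -5.
From g(1) = 4: (A + B)·(1) = 4 ⇒ B = 9.
So g(n) = \left(9 n - 5\right) \cdot (1)^n.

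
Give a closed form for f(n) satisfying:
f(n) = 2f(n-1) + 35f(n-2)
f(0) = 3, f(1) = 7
Characteristic equation: x² - 2x - 35 = 0, which factors as (x - (-5))(x - (7)) = 0.
Roots r₁ = -5, r₂ = 7 (distinct).
General solution: f(n) = A·(-5)^n + B·(7)^n.
From f(0) = 3: A + B = 3.
From f(1) = 7: -5A + 7B = 7.
Solving: A = \frac{7}{6}, B = \frac{11}{6}.
So f(n) = \frac{7 \left(-5\right)^{n}}{6} + \frac{11 \cdot 7^{n}}{6}.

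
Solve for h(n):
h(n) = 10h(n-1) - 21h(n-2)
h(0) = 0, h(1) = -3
Characteristic equation: x² - 10x + 21 = 0, which factors as (x - (7))(x - (3)) = 0.
Roots r₁ = 7, r₂ = 3 (distinct).
General solution: h(n) = A·(7)^n + B·(3)^n.
From h(0) = 0: A + B = 0.
From h(1) = -3: 7A + 3B = -3.
Solving: A = - \frac{3}{4}, B = \frac{3}{4}.
So h(n) = \frac{3 \cdot 3^{n}}{4} - \frac{3 \cdot 7^{n}}{4}.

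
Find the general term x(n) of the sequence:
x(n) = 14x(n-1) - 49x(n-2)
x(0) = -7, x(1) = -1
Characteristic equation: x² - 14x + 49 = 0, which is (x - (7))².
Repeated root r = 7.
General solution: x(n) = (A + Bn)·(7)^n.
From x(0) = -7: A = -7.
From x(1) = -1: (A + B)·(7) = -1 ⇒ B = \frac{48}{7}.
So x(n) = \left(\frac{48 n}{7} - 7\right) \cdot (7)^n.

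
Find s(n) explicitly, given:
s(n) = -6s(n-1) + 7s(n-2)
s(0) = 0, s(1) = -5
Characteristic equation: x² + 6x - 7 = 0, which factors as (x - (-7))(x - (1)) = 0.
Roots r₁ = -7, r₂ = 1 (distinct).
General solution: s(n) = A·(-7)^n + B·(1)^n.
From s(0) = 0: A + B = 0.
From s(1) = -5: -7A + B = -5.
Solving: A = \frac{5}{8}, B = - \frac{5}{8}.
So s(n) = \frac{5 \left(-7\right)^{n}}{8} - \frac{5}{8}.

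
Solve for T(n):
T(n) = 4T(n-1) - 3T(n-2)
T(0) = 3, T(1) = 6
Characteristic equation: x² - 4x + 3 = 0, which factors as (x - (3))(x - (1)) = 0.
Roots r₁ = 3, r₂ = 1 (distinct).
General solution: T(n) = A·(3)^n + B·(1)^n.
From T(0) = 3: A + B = 3.
From T(1) = 6: 3A + B = 6.
Solving: A = \frac{3}{2}, B = \frac{3}{2}.
So T(n) = \frac{3 \cdot 3^{n}}{2} + \frac{3}{2}.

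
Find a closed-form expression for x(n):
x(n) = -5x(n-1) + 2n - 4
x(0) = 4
First-order linear with linear forcing.
Homogeneous solution: x_h(n) = A·(-5)^n.
Try particular x_p(n) = pn + q. Substituting:
  pn + q = -5(p(n-1) + q) + 2n - 4.
Matching the n-coefficient: p = -5p + 2 ⇒ p = \frac{1}{3}.
Matching constants: q = 5p - 5q - 4 ⇒ q = - \frac{7}{18}.
General: x(n) = A·(-5)^n + \frac{n}{3} - \frac{7}{18}.
Apply x(0) = 4: A - \frac{7}{18} = 4 ⇒ A = \frac{79}{18}.
So x(n) = \frac{79 \left(-5\right)^{n}}{18} + \frac{n}{3} - \frac{7}{18}.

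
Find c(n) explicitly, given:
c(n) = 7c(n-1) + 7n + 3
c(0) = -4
First-order linear with linear forcing.
Homogeneous solution: c_h(n) = A·(7)^n.
Try particular c_p(n) = pn + q. Substituting:
  pn + q = 7(p(n-1) + q) + 7n + 3.
Matching the n-coefficient: p = 7p + 7 ⇒ p = - \frac{7}{6}.
Matching constants: q = -7p + 7q + 3 ⇒ q = - \frac{67}{36}.
General: c(n) = A·(7)^n - \frac{7 n}{6} - \frac{67}{36}.
Apply c(0) = -4: A - \frac{67}{36} = -4 ⇒ A = - \frac{77}{36}.
So c(n) = - \frac{77 \cdot 7^{n}}{36} - \frac{7 n}{6} - \frac{67}{36}.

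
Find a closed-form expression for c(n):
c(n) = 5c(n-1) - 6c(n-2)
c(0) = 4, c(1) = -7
Characteristic equation: x² - 5x + 6 = 0, which factors as (x - (3))(x - (2)) = 0.
Roots r₁ = 3, r₂ = 2 (distinct).
General solution: c(n) = A·(3)^n + B·(2)^n.
From c(0) = 4: A + B = 4.
From c(1) = -7: 3A + 2B = -7.
Solving: A = -15, B = 19.
So c(n) = 19 \cdot 2^{n} - 15 \cdot 3^{n}.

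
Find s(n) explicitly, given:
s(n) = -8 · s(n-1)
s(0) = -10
Pure geometric recurrence with ratio -8.
By induction s(n) = s(0) · (-8)^n = - 10 \left(-8\right)^{n}.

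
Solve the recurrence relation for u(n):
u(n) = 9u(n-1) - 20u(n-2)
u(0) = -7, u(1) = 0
Characteristic equation: x² - 9x + 20 = 0, which factors as (x - (5))(x - (4)) = 0.
Roots r₁ = 5, r₂ = 4 (distinct).
General solution: u(n) = A·(5)^n + B·(4)^n.
From u(0) = -7: A + B = -7.
From u(1) = 0: 5A + 4B = 0.
Solving: A = 28, B = -35.
So u(n) = - 35 \cdot 4^{n} + 28 \cdot 5^{n}.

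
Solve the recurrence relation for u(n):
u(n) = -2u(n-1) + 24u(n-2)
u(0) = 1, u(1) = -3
Characteristic equation: x² + 2x - 24 = 0, which factors as (x - (4))(x - (-6)) = 0.
Roots r₁ = 4, r₂ = -6 (distinct).
General solution: u(n) = A·(4)^n + B·(-6)^n.
From u(0) = 1: A + B = 1.
From u(1) = -3: 4A - 6B = -3.
Solving: A = \frac{3}{10}, B = \frac{7}{10}.
So u(n) = \frac{7 \left(-6\right)^{n}}{10} + \frac{3 \cdot 4^{n}}{10}.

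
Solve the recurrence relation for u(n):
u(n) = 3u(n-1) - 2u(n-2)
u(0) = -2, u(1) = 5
Characteristic equation: x² - 3x + 2 = 0, which factors as (x - (2))(x - (1)) = 0.
Roots r₁ = 2, r₂ = 1 (distinct).
General solution: u(n) = A·(2)^n + B·(1)^n.
From u(0) = -2: A + B = -2.
From u(1) = 5: 2A + B = 5.
Solving: A = 7, B = -9.
So u(n) = 7 \cdot 2^{n} - 9.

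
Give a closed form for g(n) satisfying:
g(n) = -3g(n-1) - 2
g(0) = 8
First-order linear non-homogeneous.
Homogeneous solution: g_h(n) = A·(-3)^n.
Try constant particular solution g_p = K: K = -3K - 2 ⇒ K = - \frac{1}{2}.
General: g(n) = A·(-3)^n - \frac{1}{2}.
Apply g(0) = 8: A - \frac{1}{2} = 8 ⇒ A = \frac{17}{2}.
So g(n) = \frac{17 \left(-3\right)^{n}}{2} - \frac{1}{2}.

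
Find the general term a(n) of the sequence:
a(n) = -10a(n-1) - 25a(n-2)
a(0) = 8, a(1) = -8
Characteristic equation: x² + 10x + 25 = 0, which is (x - (-5))².
Repeated root r = -5.
General solution: a(n) = (A + Bn)·(-5)^n.
From a(0) = 8: A = 8.
From a(1) = -8: (A + B)·(-5) = -8 ⇒ B = - \frac{32}{5}.
So a(n) = \left(8 - \frac{32 n}{5}\right) \cdot (-5)^n.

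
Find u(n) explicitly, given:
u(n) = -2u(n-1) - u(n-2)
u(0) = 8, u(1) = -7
Characteristic equation: x² + 2x + 1 = 0, which is (x - (-1))².
Repeated root r = -1.
General solution: u(n) = (A + Bn)·(-1)^n.
From u(0) = 8: A = 8.
From u(1) = -7: (A + B)·(-1) = -7 ⇒ B = -1.
So u(n) = \left(8 - n\right) \cdot (-1)^n.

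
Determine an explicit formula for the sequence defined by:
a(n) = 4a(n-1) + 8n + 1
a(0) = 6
First-order linear with linear forcing.
Homogeneous solution: a_h(n) = A·(4)^n.
Try particular a_p(n) = pn + q. Substituting:
  pn + q = 4(p(n-1) + q) + 8n + 1.
Matching the n-coefficient: p = 4p + 8 ⇒ p = - \frac{8}{3}.
Matching constants: q = -4p + 4q + 1 ⇒ q = - \frac{35}{9}.
General: a(n) = A·(4)^n - \frac{8 n}{3} - \frac{35}{9}.
Apply a(0) = 6: A - \frac{35}{9} = 6 ⇒ A = \frac{89}{9}.
So a(n) = \frac{89 \cdot 4^{n}}{9} - \frac{8 n}{3} - \frac{35}{9}.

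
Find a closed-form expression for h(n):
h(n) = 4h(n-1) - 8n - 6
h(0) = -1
First-order linear with linear forcing.
Homogeneous solution: h_h(n) = A·(4)^n.
Try particular h_p(n) = pn + q. Substituting:
  pn + q = 4(p(n-1) + q) - 8n - 6.
Matching the n-coefficient: p = 4p - 8 ⇒ p = \frac{8}{3}.
Matching constants: q = -4p + 4q - 6 ⇒ q = \frac{50}{9}.
General: h(n) = A·(4)^n + \frac{8 n}{3} + \frac{50}{9}.
Apply h(0) = -1: A + \frac{50}{9} = -1 ⇒ A = - \frac{59}{9}.
So h(n) = - \frac{59 \cdot 4^{n}}{9} + \frac{8 n}{3} + \frac{50}{9}.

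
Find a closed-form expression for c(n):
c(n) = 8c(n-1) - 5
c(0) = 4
First-order linear non-homogeneous.
Homogeneous solution: c_h(n) = A·(8)^n.
Try constant particular solution c_p = K: K = 8K - 5 ⇒ K = \frac{5}{7}.
General: c(n) = A·(8)^n + \frac{5}{7}.
Apply c(0) = 4: A + \frac{5}{7} = 4 ⇒ A = \frac{23}{7}.
So c(n) = \frac{23 \cdot 8^{n}}{7} + \frac{5}{7}.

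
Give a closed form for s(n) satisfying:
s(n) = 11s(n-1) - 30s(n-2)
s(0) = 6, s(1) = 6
Characteristic equation: x² - 11x + 30 = 0, which factors as (x - (6))(x - (5)) = 0.
Roots r₁ = 6, r₂ = 5 (distinct).
General solution: s(n) = A·(6)^n + B·(5)^n.
From s(0) = 6: A + B = 6.
From s(1) = 6: 6A + 5B = 6.
Solving: A = -24, B = 30.
So s(n) = 30 \cdot 5^{n} - 24 \cdot 6^{n}.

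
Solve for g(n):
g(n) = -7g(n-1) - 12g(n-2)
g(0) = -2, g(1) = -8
Characteristic equation: x² + 7x + 12 = 0, which factors as (x - (-3))(x - (-4)) = 0.
Roots r₁ = -3, r₂ = -4 (distinct).
General solution: g(n) = A·(-3)^n + B·(-4)^n.
From g(0) = -2: A + B = -2.
From g(1) = -8: -3A - 4B = -8.
Solving: A = -16, B = 14.
So g(n) = - 16 \left(-3\right)^{n} + 14 \left(-4\right)^{n}.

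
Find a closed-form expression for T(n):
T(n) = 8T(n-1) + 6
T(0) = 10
First-order linear non-homogeneous.
Homogeneous solution: T_h(n) = A·(8)^n.
Try constant particular solution T_p = K: K = 8K + 6 ⇒ K = - \frac{6}{7}.
General: T(n) = A·(8)^n - \frac{6}{7}.
Apply T(0) = 10: A - \frac{6}{7} = 10 ⇒ A = \frac{76}{7}.
So T(n) = \frac{76 \cdot 8^{n}}{7} - \frac{6}{7}.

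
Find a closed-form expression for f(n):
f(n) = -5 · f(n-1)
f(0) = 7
Pure geometric recurrence with ratio -5.
By induction f(n) = f(0) · (-5)^n = 7 \left(-5\right)^{n}.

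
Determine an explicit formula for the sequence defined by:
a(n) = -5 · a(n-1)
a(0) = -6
Pure geometric recurrence with ratio -5.
By induction a(n) = a(0) · (-5)^n = - 6 \left(-5\right)^{n}.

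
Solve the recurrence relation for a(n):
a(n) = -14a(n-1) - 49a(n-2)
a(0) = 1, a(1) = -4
Characteristic equation: x² + 14x + 49 = 0, which is (x - (-7))².
Repeated root r = -7.
General solution: a(n) = (A + Bn)·(-7)^n.
From a(0) = 1: A = 1.
From a(1) = -4: (A + B)·(-7) = -4 ⇒ B = - \frac{3}{7}.
So a(n) = \left(1 - \frac{3 n}{7}\right) \cdot (-7)^n.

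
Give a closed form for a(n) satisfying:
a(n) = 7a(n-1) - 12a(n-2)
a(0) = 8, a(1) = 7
Characteristic equation: x² - 7x + 12 = 0, which factors as (x - (3))(x - (4)) = 0.
Roots r₁ = 3, r₂ = 4 (distinct).
General solution: a(n) = A·(3)^n + B·(4)^n.
From a(0) = 8: A + B = 8.
From a(1) = 7: 3A + 4B = 7.
Solving: A = 25, B = -17.
So a(n) = 25 \cdot 3^{n} - 17 \cdot 4^{n}.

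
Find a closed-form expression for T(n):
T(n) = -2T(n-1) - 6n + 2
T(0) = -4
First-order linear with linear forcing.
Homogeneous solution: T_h(n) = A·(-2)^n.
Try particular T_p(n) = pn + q. Substituting:
  pn + q = -2(p(n-1) + q) - 6n + 2.
Matching the n-coefficient: p = -2p - 6 ⇒ p = -2.
Matching constants: q = 2p - 2q + 2 ⇒ q = - \frac{2}{3}.
General: T(n) = A·(-2)^n - 2 n - \frac{2}{3}.
Apply T(0) = -4: A - \frac{2}{3} = -4 ⇒ A = - \frac{10}{3}.
So T(n) = - \frac{10 \left(-2\right)^{n}}{3} - 2 n - \frac{2}{3}.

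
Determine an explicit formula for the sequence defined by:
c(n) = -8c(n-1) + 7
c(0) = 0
First-order linear non-homogeneous.
Homogeneous solution: c_h(n) = A·(-8)^n.
Try constant particular solution c_p = K: K = -8K + 7 ⇒ K = \frac{7}{9}.
General: c(n) = A·(-8)^n + \frac{7}{9}.
Apply c(0) = 0: A + \frac{7}{9} = 0 ⇒ A = - \frac{7}{9}.
So c(n) = \frac{7}{9} - \frac{7 \left(-8\right)^{n}}{9}.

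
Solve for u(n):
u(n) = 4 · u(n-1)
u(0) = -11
Pure geometric recurrence with ratio 4.
By induction u(n) = u(0) · (4)^n = - 11 \cdot 4^{n}.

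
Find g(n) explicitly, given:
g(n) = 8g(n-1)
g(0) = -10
This is a homogeneous first-order recurrence with ratio 8.
By induction g(n) = g(0) · (8)^n = - 10 \cdot 8^{n}.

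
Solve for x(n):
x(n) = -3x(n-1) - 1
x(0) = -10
First-order linear non-homogeneous.
Homogeneous solution: x_h(n) = A·(-3)^n.
Try constant particular solution x_p = K: K = -3K - 1 ⇒ K = - \frac{1}{4}.
General: x(n) = A·(-3)^n - \frac{1}{4}.
Apply x(0) = -10: A - \frac{1}{4} = -10 ⇒ A = - \frac{39}{4}.
So x(n) = - \frac{39 \left(-3\right)^{n}}{4} - \frac{1}{4}.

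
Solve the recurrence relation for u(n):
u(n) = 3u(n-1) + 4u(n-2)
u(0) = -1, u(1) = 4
Characteristic equation: x² - 3x - 4 = 0, which factors as (x - (4))(x - (-1)) = 0.
Roots r₁ = 4, r₂ = -1 (distinct).
General solution: u(n) = A·(4)^n + B·(-1)^n.
From u(0) = -1: A + B = -1.
From u(1) = 4: 4A - B = 4.
Solving: A = \frac{3}{5}, B = - \frac{8}{5}.
So u(n) = - \frac{8 \left(-1\right)^{n}}{5} + \frac{3 \cdot 4^{n}}{5}.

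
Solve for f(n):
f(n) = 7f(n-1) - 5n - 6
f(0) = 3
First-order linear with linear forcing.
Homogeneous solution: f_h(n) = A·(7)^n.
Try particular f_p(n) = pn + q. Substituting:
  pn + q = 7(p(n-1) + q) - 5n - 6.
Matching the n-coefficient: p = 7p - 5 ⇒ p = \frac{5}{6}.
Matching constants: q = -7p + 7q - 6 ⇒ q = \frac{71}{36}.
General: f(n) = A·(7)^n + \frac{5 n}{6} + \frac{71}{36}.
Apply f(0) = 3: A + \frac{71}{36} = 3 ⇒ A = \frac{37}{36}.
So f(n) = \frac{37 \cdot 7^{n}}{36} + \frac{5 n}{6} + \frac{71}{36}.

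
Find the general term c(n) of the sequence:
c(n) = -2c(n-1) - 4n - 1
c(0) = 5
First-order linear with linear forcing.
Homogeneous solution: c_h(n) = A·(-2)^n.
Try particular c_p(n) = pn + q. Substituting:
  pn + q = -2(p(n-1) + q) - 4n - 1.
Matching the n-coefficient: p = -2p - 4 ⇒ p = - \frac{4}{3}.
Matching constants: q = 2p - 2q - 1 ⇒ q = - \frac{11}{9}.
General: c(n) = A·(-2)^n - \frac{4 n}{3} - \frac{11}{9}.
Apply c(0) = 5: A - \frac{11}{9} = 5 ⇒ A = \frac{56}{9}.
So c(n) = \frac{56 \left(-2\right)^{n}}{9} - \frac{4 n}{3} - \frac{11}{9}.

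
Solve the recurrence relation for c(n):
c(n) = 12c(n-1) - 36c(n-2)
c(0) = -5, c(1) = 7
Characteristic equation: x² - 12x + 36 = 0, which is (x - (6))².
Repeated root r = 6.
General solution: c(n) = (A + Bn)·(6)^n.
From c(0) = -5: A = -5.
From c(1) = 7: (A + B)·(6) = 7 ⇒ B = \frac{37}{6}.
So c(n) = \left(\frac{37 n}{6} - 5\right) \cdot (6)^n.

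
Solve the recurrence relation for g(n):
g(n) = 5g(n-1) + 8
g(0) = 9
First-order linear non-homogeneous.
Homogeneous solution: g_h(n) = A·(5)^n.
Try constant particular solution g_p = K: K = 5K + 8 ⇒ K = -2.
General: g(n) = A·(5)^n - 2.
Apply g(0) = 9: A - 2 = 9 ⇒ A = 11.
So g(n) = 11 \cdot 5^{n} - 2.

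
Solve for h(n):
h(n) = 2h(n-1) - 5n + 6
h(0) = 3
First-order linear with linear forcing.
Homogeneous solution: h_h(n) = A·(2)^n.
Try particular h_p(n) = pn + q. Substituting:
  pn + q = 2(p(n-1) + q) - 5n + 6.
Matching the n-coefficient: p = 2p - 5 ⇒ p = 5.
Matching constants: q = -2p + 2q + 6 ⇒ q = 4.
General: h(n) = A·(2)^n + 5 n + 4.
Apply h(0) = 3: A + 4 = 3 ⇒ A = -1.
So h(n) = - 2^{n} + 5 n + 4.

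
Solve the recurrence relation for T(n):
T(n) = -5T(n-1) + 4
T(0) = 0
First-order linear non-homogeneous.
Homogeneous solution: T_h(n) = A·(-5)^n.
Try constant particular solution T_p = K: K = -5K + 4 ⇒ K = \frac{2}{3}.
General: T(n) = A·(-5)^n + \frac{2}{3}.
Apply T(0) = 0: A + \frac{2}{3} = 0 ⇒ A = - \frac{2}{3}.
So T(n) = \frac{2}{3} - \frac{2 \left(-5\right)^{n}}{3}.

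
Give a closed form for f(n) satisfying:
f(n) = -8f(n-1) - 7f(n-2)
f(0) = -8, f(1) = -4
Characteristic equation: x² + 8x + 7 = 0, which factors as (x - (-7))(x - (-1)) = 0.
Roots r₁ = -7, r₂ = -1 (distinct).
General solution: f(n) = A·(-7)^n + B·(-1)^n.
From f(0) = -8: A + B = -8.
From f(1) = -4: -7A - B = -4.
Solving: A = 2, B = -10.
So f(n) = - 10 \left(-1\right)^{n} + 2 \left(-7\right)^{n}.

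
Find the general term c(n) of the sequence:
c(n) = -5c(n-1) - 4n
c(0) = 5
First-order linear with linear forcing.
Homogeneous solution: c_h(n) = A·(-5)^n.
Try particular c_p(n) = pn + q. Substituting:
  pn + q = -5(p(n-1) + q) - 4n.
Matching the n-coefficient: p = -5p - 4 ⇒ p = - \frac{2}{3}.
Matching constants: q = 5p - 5q ⇒ q = - \frac{5}{9}.
General: c(n) = A·(-5)^n - \frac{2 n}{3} - \frac{5}{9}.
Apply c(0) = 5: A - \frac{5}{9} = 5 ⇒ A = \frac{50}{9}.
So c(n) = \frac{50 \left(-5\right)^{n}}{9} - \frac{2 n}{3} - \frac{5}{9}.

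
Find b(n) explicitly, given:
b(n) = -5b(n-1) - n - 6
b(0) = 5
First-order linear with linear forcing.
Homogeneous solution: b_h(n) = A·(-5)^n.
Try particular b_p(n) = pn + q. Substituting:
  pn + q = -5(p(n-1) + q) - n - 6.
Matching the n-coefficient: p = -5p - 1 ⇒ p = - \frac{1}{6}.
Matching constants: q = 5p - 5q - 6 ⇒ q = - \frac{41}{36}.
General: b(n) = A·(-5)^n - \frac{n}{6} - \frac{41}{36}.
Apply b(0) = 5: A - \frac{41}{36} = 5 ⇒ A = \frac{221}{36}.
So b(n) = \frac{221 \left(-5\right)^{n}}{36} - \frac{n}{6} - \frac{41}{36}.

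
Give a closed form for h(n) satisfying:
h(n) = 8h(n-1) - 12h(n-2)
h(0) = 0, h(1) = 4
Characteristic equation: x² - 8x + 12 = 0, which factors as (x - (2))(x - (6)) = 0.
Roots r₁ = 2, r₂ = 6 (distinct).
General solution: h(n) = A·(2)^n + B·(6)^n.
From h(0) = 0: A + B = 0.
From h(1) = 4: 2A + 6B = 4.
Solving: A = -1, B = 1.
So h(n) = - 2^{n} + 6^{n}.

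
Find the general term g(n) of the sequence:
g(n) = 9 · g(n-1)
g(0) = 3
Pure geometric recurrence with ratio 9.
By induction g(n) = g(0) · (9)^n = 3 \cdot 9^{n}.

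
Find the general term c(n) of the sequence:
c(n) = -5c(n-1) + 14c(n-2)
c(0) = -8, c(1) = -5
Characteristic equation: x² + 5x - 14 = 0, which factors as (x - (2))(x - (-7)) = 0.
Roots r₁ = 2, r₂ = -7 (distinct).
General solution: c(n) = A·(2)^n + B·(-7)^n.
From c(0) = -8: A + B = -8.
From c(1) = -5: 2A - 7B = -5.
Solving: A = - \frac{61}{9}, B = - \frac{11}{9}.
So c(n) = - \frac{11 \left(-7\right)^{n}}{9} - \frac{61 \cdot 2^{n}}{9}.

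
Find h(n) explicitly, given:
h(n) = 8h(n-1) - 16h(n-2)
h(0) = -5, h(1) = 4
Characteristic equation: x² - 8x + 16 = 0, which is (x - (4))².
Repeated root r = 4.
General solution: h(n) = (A + Bn)·(4)^n.
From h(0) = -5: A = -5.
From h(1) = 4: (A + B)·(4) = 4 ⇒ B = 6.
So h(n) = \left(6 n - 5\right) \cdot (4)^n.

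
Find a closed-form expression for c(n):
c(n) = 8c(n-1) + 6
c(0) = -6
First-order linear non-homogeneous.
Homogeneous solution: c_h(n) = A·(8)^n.
Try constant particular solution c_p = K: K = 8K + 6 ⇒ K = - \frac{6}{7}.
General: c(n) = A·(8)^n - \frac{6}{7}.
Apply c(0) = -6: A - \frac{6}{7} = -6 ⇒ A = - \frac{36}{7}.
So c(n) = - \frac{36 \cdot 8^{n}}{7} - \frac{6}{7}.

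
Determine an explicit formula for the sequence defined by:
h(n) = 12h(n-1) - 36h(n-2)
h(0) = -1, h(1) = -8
Characteristic equation: x² - 12x + 36 = 0, which is (x - (6))².
Repeated root r = 6.
General solution: h(n) = (A + Bn)·(6)^n.
From h(0) = -1: A = -1.
From h(1) = -8: (A + B)·(6) = -8 ⇒ B = - \frac{1}{3}.
So h(n) = \left(- \frac{n}{3} - 1\right) \cdot (6)^n.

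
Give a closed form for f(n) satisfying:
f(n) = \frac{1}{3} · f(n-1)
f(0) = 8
Pure geometric recurrence with ratio \frac{1}{3}.
By induction f(n) = f(0) · (\frac{1}{3})^n = 8 \cdot 3^{- n}.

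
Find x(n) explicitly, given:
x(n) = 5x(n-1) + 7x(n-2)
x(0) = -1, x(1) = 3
Characteristic equation: x² - 5x - 7 = 0.
Discriminant Δ = (5)² + 4·(7) = 53.
Roots r₁,₂ = (5 ± √53)/2, so r₁ = \frac{5}{2} + \frac{\sqrt{53}}{2}, r₂ = \frac{5}{2} - \frac{\sqrt{53}}{2}.
General solution: x(n) = A·r₁^n + B·r₂^n.
From the initial conditions, A + B = -1 and r₁A + r₂B = 3.
Since r₁ - r₂ = √53: A = (3 - (-1)r₂)/√53 = - \frac{1}{2} + \frac{11 \sqrt{53}}{106}, and B = -1 - A = - \frac{11 \sqrt{53}}{106} - \frac{1}{2}.
So x(n) = \left(- \frac{1}{2} + \frac{11 \sqrt{53}}{106}\right)\left(\frac{5}{2} + \frac{\sqrt{53}}{2}\right)^n + \left(- \frac{11 \sqrt{53}}{106} - \frac{1}{2}\right)\left(\frac{5}{2} - \frac{\sqrt{53}}{2}\right)^n.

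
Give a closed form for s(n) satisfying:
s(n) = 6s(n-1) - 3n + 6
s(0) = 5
First-order linear with linear forcing.
Homogeneous solution: s_h(n) = A·(6)^n.
Try particular s_p(n) = pn + q. Substituting:
  pn + q = 6(p(n-1) + q) - 3n + 6.
Matching the n-coefficient: p = 6p - 3 ⇒ p = \frac{3}{5}.
Matching constants: q = -6p + 6q + 6 ⇒ q = - \frac{12}{25}.
General: s(n) = A·(6)^n + \frac{3 n}{5} - \frac{12}{25}.
Apply s(0) = 5: A - \frac{12}{25} = 5 ⇒ A = \frac{137}{25}.
So s(n) = \frac{137 \cdot 6^{n}}{25} + \frac{3 n}{5} - \frac{12}{25}.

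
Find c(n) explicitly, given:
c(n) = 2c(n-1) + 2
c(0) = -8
First-order linear non-homogeneous.
Homogeneous solution: c_h(n) = A·(2)^n.
Try constant particular solution c_p = K: K = 2K + 2 ⇒ K = -2.
General: c(n) = A·(2)^n - 2.
Apply c(0) = -8: A - 2 = -8 ⇒ A = -6.
So c(n) = - 6 \cdot 2^{n} - 2.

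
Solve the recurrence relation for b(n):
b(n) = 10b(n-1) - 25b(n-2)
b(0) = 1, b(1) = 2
Characteristic equation: x² - 10x + 25 = 0, which is (x - (5))².
Repeated root r = 5.
General solution: b(n) = (A + Bn)·(5)^n.
From b(0) = 1: A = 1.
From b(1) = 2: (A + B)·(5) = 2 ⇒ B = - \frac{3}{5}.
So b(n) = \left(1 - \frac{3 n}{5}\right) \cdot (5)^n.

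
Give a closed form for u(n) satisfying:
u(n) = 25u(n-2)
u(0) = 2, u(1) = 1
Characteristic equation: x² - 25 = 0, which factors as (x - (5))(x - (-5)) = 0.
Roots r₁ = 5, r₂ = -5 (distinct).
General solution: u(n) = A·(5)^n + B·(-5)^n.
From u(0) = 2: A + B = 2.
From u(1) = 1: 5A - 5B = 1.
Solving: A = \frac{11}{10}, B = \frac{9}{10}.
So u(n) = \frac{9 \left(-5\right)^{n}}{10} + \frac{11 \cdot 5^{n}}{10}.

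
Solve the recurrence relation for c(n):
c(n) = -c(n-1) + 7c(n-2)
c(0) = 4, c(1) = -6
Characteristic equation: x² + x - 7 = 0.
Discriminant Δ = (-1)² + 4·(7) = 29.
Roots r₁,₂ = (-1 ± √29)/2, so r₁ = - \frac{1}{2} + \frac{\sqrt{29}}{2}, r₂ = - \frac{\sqrt{29}}{2} - \frac{1}{2}.
General solution: c(n) = A·r₁^n + B·r₂^n.
From the initial conditions, A + B = 4 and r₁A + r₂B = -6.
Since r₁ - r₂ = √29: A = (-6 - (4)r₂)/√29 = 2 - \frac{4 \sqrt{29}}{29}, and B = 4 - A = \frac{4 \sqrt{29}}{29} + 2.
So c(n) = \left(2 - \frac{4 \sqrt{29}}{29}\right)\left(- \frac{1}{2} + \frac{\sqrt{29}}{2}\right)^n + \left(\frac{4 \sqrt{29}}{29} + 2\right)\left(- \frac{\sqrt{29}}{2} - \frac{1}{2}\right)^n.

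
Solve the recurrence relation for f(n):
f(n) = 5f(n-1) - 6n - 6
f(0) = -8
First-order linear with linear forcing.
Homogeneous solution: f_h(n) = A·(5)^n.
Try particular f_p(n) = pn + q. Substituting:
  pn + q = 5(p(n-1) + q) - 6n - 6.
Matching the n-coefficient: p = 5p - 6 ⇒ p = \frac{3}{2}.
Matching constants: q = -5p + 5q - 6 ⇒ q = \frac{27}{8}.
General: f(n) = A·(5)^n + \frac{3 n}{2} + \frac{27}{8}.
Apply f(0) = -8: A + \frac{27}{8} = -8 ⇒ A = - \frac{91}{8}.
So f(n) = - \frac{91 \cdot 5^{n}}{8} + \frac{3 n}{2} + \frac{27}{8}.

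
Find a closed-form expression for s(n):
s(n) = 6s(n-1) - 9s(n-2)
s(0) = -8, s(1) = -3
Characteristic equation: x² - 6x + 9 = 0, which is (x - (3))².
Repeated root r = 3.
General solution: s(n) = (A + Bn)·(3)^n.
From s(0) = -8: A = -8.
From s(1) = -3: (A + B)·(3) = -3 ⇒ B = 7.
So s(n) = \left(7 n - 8\right) \cdot (3)^n.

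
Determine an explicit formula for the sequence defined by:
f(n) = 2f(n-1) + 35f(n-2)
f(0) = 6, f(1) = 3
Characteristic equation: x² - 2x - 35 = 0, which factors as (x - (7))(x - (-5)) = 0.
Roots r₁ = 7, r₂ = -5 (distinct).
General solution: f(n) = A·(7)^n + B·(-5)^n.
From f(0) = 6: A + B = 6.
From f(1) = 3: 7A - 5B = 3.
Solving: A = \frac{11}{4}, B = \frac{13}{4}.
So f(n) = \frac{13 \left(-5\right)^{n}}{4} + \frac{11 \cdot 7^{n}}{4}.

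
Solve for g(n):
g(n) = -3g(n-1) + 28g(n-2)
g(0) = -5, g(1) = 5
Characteristic equation: x² + 3x - 28 = 0, which factors as (x - (4))(x - (-7)) = 0.
Roots r₁ = 4, r₂ = -7 (distinct).
General solution: g(n) = A·(4)^n + B·(-7)^n.
From g(0) = -5: A + B = -5.
From g(1) = 5: 4A - 7B = 5.
Solving: A = - \frac{30}{11}, B = - \frac{25}{11}.
So g(n) = - \frac{25 \left(-7\right)^{n}}{11} - \frac{30 \cdot 4^{n}}{11}.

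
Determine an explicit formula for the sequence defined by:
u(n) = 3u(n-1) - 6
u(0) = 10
First-order linear non-homogeneous.
Homogeneous solution: u_h(n) = A·(3)^n.
Try constant particular solution u_p = K: K = 3K - 6 ⇒ K = 3.
General: u(n) = A·(3)^n + 3.
Apply u(0) = 10: A + 3 = 10 ⇒ A = 7.
So u(n) = 7 \cdot 3^{n} + 3.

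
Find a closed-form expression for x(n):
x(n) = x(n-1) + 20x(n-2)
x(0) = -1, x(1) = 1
Characteristic equation: x² - x - 20 = 0, which factors as (x - (5))(x - (-4)) = 0.
Roots r₁ = 5, r₂ = -4 (distinct).
General solution: x(n) = A·(5)^n + B·(-4)^n.
From x(0) = -1: A + B = -1.
From x(1) = 1: 5A - 4B = 1.
Solving: A = - \frac{1}{3}, B = - \frac{2}{3}.
So x(n) = - \frac{2 \left(-4\right)^{n}}{3} - \frac{5^{n}}{3}.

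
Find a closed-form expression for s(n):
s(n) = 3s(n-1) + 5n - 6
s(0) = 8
First-order linear with linear forcing.
Homogeneous solution: s_h(n) = A·(3)^n.
Try particular s_p(n) = pn + q. Substituting:
  pn + q = 3(p(n-1) + q) + 5n - 6.
Matching the n-coefficient: p = 3p + 5 ⇒ p = - \frac{5}{2}.
Matching constants: q = -3p + 3q - 6 ⇒ q = - \frac{3}{4}.
General: s(n) = A·(3)^n - \frac{5 n}{2} - \frac{3}{4}.
Apply s(0) = 8: A - \frac{3}{4} = 8 ⇒ A = \frac{35}{4}.
So s(n) = \frac{35 \cdot 3^{n}}{4} - \frac{5 n}{2} - \frac{3}{4}.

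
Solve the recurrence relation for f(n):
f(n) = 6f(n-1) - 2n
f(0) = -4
First-order linear with linear forcing.
Homogeneous solution: f_h(n) = A·(6)^n.
Try particular f_p(n) = pn + q. Substituting:
  pn + q = 6(p(n-1) + q) - 2n.
Matching the n-coefficient: p = 6p - 2 ⇒ p = \frac{2}{5}.
Matching constants: q = -6p + 6q ⇒ q = \frac{12}{25}.
General: f(n) = A·(6)^n + \frac{2 n}{5} + \frac{12}{25}.
Apply f(0) = -4: A + \frac{12}{25} = -4 ⇒ A = - \frac{112}{25}.
So f(n) = - \frac{112 \cdot 6^{n}}{25} + \frac{2 n}{5} + \frac{12}{25}.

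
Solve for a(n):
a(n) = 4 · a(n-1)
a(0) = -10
Pure geometric recurrence with ratio 4.
By induction a(n) = a(0) · (4)^n = - 10 \cdot 4^{n}.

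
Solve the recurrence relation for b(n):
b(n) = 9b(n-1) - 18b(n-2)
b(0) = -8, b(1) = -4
Characteristic equation: x² - 9x + 18 = 0, which factors as (x - (3))(x - (6)) = 0.
Roots r₁ = 3, r₂ = 6 (distinct).
General solution: b(n) = A·(3)^n + B·(6)^n.
From b(0) = -8: A + B = -8.
From b(1) = -4: 3A + 6B = -4.
Solving: A = - \frac{44}{3}, B = \frac{20}{3}.
So b(n) = - \frac{44 \cdot 3^{n}}{3} + \frac{20 \cdot 6^{n}}{3}.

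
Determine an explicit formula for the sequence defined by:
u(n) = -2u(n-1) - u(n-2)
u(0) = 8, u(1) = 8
Characteristic equation: x² + 2x + 1 = 0, which is (x - (-1))².
Repeated root r = -1.
General solution: u(n) = (A + Bn)·(-1)^n.
From u(0) = 8: A = 8.
From u(1) = 8: (A + B)·(-1) = 8 ⇒ B = -16.
So u(n) = \left(8 - 16 n\right) \cdot (-1)^n.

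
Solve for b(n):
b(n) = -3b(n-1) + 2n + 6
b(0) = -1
First-order linear with linear forcing.
Homogeneous solution: b_h(n) = A·(-3)^n.
Try particular b_p(n) = pn + q. Substituting:
  pn + q = -3(p(n-1) + q) + 2n + 6.
Matching the n-coefficient: p = -3p + 2 ⇒ p = \frac{1}{2}.
Matching constants: q = 3p - 3q + 6 ⇒ q = \frac{15}{8}.
General: b(n) = A·(-3)^n + \frac{n}{2} + \frac{15}{8}.
Apply b(0) = -1: A + \frac{15}{8} = -1 ⇒ A = - \frac{23}{8}.
So b(n) = - \frac{23 \left(-3\right)^{n}}{8} + \frac{n}{2} + \frac{15}{8}.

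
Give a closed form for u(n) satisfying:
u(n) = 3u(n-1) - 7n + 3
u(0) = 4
First-order linear with linear forcing.
Homogeneous solution: u_h(n) = A·(3)^n.
Try particular u_p(n) = pn + q. Substituting:
  pn + q = 3(p(n-1) + q) - 7n + 3.
Matching the n-coefficient: p = 3p - 7 ⇒ p = \frac{7}{2}.
Matching constants: q = -3p + 3q + 3 ⇒ q = \frac{15}{4}.
General: u(n) = A·(3)^n + \frac{7 n}{2} + \frac{15}{4}.
Apply u(0) = 4: A + \frac{15}{4} = 4 ⇒ A = \frac{1}{4}.
So u(n) = \frac{3^{n}}{4} + \frac{7 n}{2} + \frac{15}{4}.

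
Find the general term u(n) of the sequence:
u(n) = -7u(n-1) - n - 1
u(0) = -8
First-order linear with linear forcing.
Homogeneous solution: u_h(n) = A·(-7)^n.
Try particular u_p(n) = pn + q. Substituting:
  pn + q = -7(p(n-1) + q) - n - 1.
Matching the n-coefficient: p = -7p - 1 ⇒ p = - \frac{1}{8}.
Matching constants: q = 7p - 7q - 1 ⇒ q = - \frac{15}{64}.
General: u(n) = A·(-7)^n - \frac{n}{8} - \frac{15}{64}.
Apply u(0) = -8: A - \frac{15}{64} = -8 ⇒ A = - \frac{497}{64}.
So u(n) = - \frac{497 \left(-7\right)^{n}}{64} - \frac{n}{8} - \frac{15}{64}.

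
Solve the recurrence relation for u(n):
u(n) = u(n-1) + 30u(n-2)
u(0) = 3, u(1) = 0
Characteristic equation: x² - x - 30 = 0, which factors as (x - (6))(x - (-5)) = 0.
Roots r₁ = 6, r₂ = -5 (distinct).
General solution: u(n) = A·(6)^n + B·(-5)^n.
From u(0) = 3: A + B = 3.
From u(1) = 0: 6A - 5B = 0.
Solving: A = \frac{15}{11}, B = \frac{18}{11}.
So u(n) = \frac{18 \left(-5\right)^{n}}{11} + \frac{15 \cdot 6^{n}}{11}.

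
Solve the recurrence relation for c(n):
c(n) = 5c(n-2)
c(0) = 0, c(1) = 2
Characteristic equation: x² - 5 = 0.
Discriminant Δ = (0)² + 4·(5) = 20.
Roots r₁,₂ = (0 ± √20)/2, so r₁ = \sqrt{5}, r₂ = - \sqrt{5}.
General solution: c(n) = A·r₁^n + B·r₂^n.
From the initial conditions, A + B = 0 and r₁A + r₂B = 2.
Since r₁ - r₂ = √20: A = (2 - (0)r₂)/√20 = \frac{\sqrt{5}}{5}, and B = 0 - A = - \frac{\sqrt{5}}{5}.
So c(n) = \left(\frac{\sqrt{5}}{5}\right)\left(\sqrt{5}\right)^n + \left(- \frac{\sqrt{5}}{5}\right)\left(- \sqrt{5}\right)^n.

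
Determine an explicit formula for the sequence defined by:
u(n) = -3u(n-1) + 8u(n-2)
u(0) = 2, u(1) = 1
Characteristic equation: x² + 3x - 8 = 0.
Discriminant Δ = (-3)² + 4·(8) = 41.
Roots r₁,₂ = (-3 ± √41)/2, so r₁ = - \frac{3}{2} + \frac{\sqrt{41}}{2}, r₂ = - \frac{\sqrt{41}}{2} - \frac{3}{2}.
General solution: u(n) = A·r₁^n + B·r₂^n.
From the initial conditions, A + B = 2 and r₁A + r₂B = 1.
Since r₁ - r₂ = √41: A = (1 - (2)r₂)/√41 = \frac{4 \sqrt{41}}{41} + 1, and B = 2 - A = 1 - \frac{4 \sqrt{41}}{41}.
So u(n) = \left(\frac{4 \sqrt{41}}{41} + 1\right)\left(- \frac{3}{2} + \frac{\sqrt{41}}{2}\right)^n + \left(1 - \frac{4 \sqrt{41}}{41}\right)\left(- \frac{\sqrt{41}}{2} - \frac{3}{2}\right)^n.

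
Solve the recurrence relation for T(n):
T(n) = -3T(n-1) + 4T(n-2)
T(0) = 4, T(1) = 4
Characteristic equation: x² + 3x - 4 = 0, which factors as (x - (-4))(x - (1)) = 0.
Roots r₁ = -4, r₂ = 1 (distinct).
General solution: T(n) = A·(-4)^n + B·(1)^n.
From T(0) = 4: A + B = 4.
From T(1) = 4: -4A + B = 4.
Solving: A = 0, B = 4.
So T(n) = 4.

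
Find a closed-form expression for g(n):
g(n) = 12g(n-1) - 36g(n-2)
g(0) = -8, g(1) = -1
Characteristic equation: x² - 12x + 36 = 0, which is (x - (6))².
Repeated root r = 6.
General solution: g(n) = (A + Bn)·(6)^n.
From g(0) = -8: A = -8.
From g(1) = -1: (A + B)·(6) = -1 ⇒ B = \frac{47}{6}.
So g(n) = \left(\frac{47 n}{6} - 8\right) \cdot (6)^n.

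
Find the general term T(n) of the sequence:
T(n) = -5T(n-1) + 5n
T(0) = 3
First-order linear with linear forcing.
Homogeneous solution: T_h(n) = A·(-5)^n.
Try particular T_p(n) = pn + q. Substituting:
  pn + q = -5(p(n-1) + q) + 5n.
Matching the n-coefficient: p = -5p + 5 ⇒ p = \frac{5}{6}.
Matching constants: q = 5p - 5q ⇒ q = \frac{25}{36}.
General: T(n) = A·(-5)^n + \frac{5 n}{6} + \frac{25}{36}.
Apply T(0) = 3: A + \frac{25}{36} = 3 ⇒ A = \frac{83}{36}.
So T(n) = \frac{83 \left(-5\right)^{n}}{36} + \frac{5 n}{6} + \frac{25}{36}.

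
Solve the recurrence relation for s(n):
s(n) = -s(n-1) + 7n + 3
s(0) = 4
First-order linear with linear forcing.
Homogeneous solution: s_h(n) = A·(-1)^n.
Try particular s_p(n) = pn + q. Substituting:
  pn + q = -(p(n-1) + q) + 7n + 3.
Matching the n-coefficient: p = -p + 7 ⇒ p = \frac{7}{2}.
Matching constants: q = p - q + 3 ⇒ q = \frac{13}{4}.
General: s(n) = A·(-1)^n + \frac{7 n}{2} + \frac{13}{4}.
Apply s(0) = 4: A + \frac{13}{4} = 4 ⇒ A = \frac{3}{4}.
So s(n) = \frac{3 \left(-1\right)^{n}}{4} + \frac{7 n}{2} + \frac{13}{4}.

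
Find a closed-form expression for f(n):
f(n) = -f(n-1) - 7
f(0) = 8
First-order linear non-homogeneous.
Homogeneous solution: f_h(n) = A·(-1)^n.
Try constant particular solution f_p = K: K = -K - 7 ⇒ K = - \frac{7}{2}.
General: f(n) = A·(-1)^n - \frac{7}{2}.
Apply f(0) = 8: A - \frac{7}{2} = 8 ⇒ A = \frac{23}{2}.
So f(n) = \frac{23 \left(-1\right)^{n}}{2} - \frac{7}{2}.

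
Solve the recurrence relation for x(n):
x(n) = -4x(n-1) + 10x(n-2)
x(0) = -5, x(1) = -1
Characteristic equation: x² + 4x - 10 = 0.
Discriminant Δ = (-4)² + 4·(10) = 56.
Roots r₁,₂ = (-4 ± √56)/2, so r₁ = -2 + \sqrt{14}, r₂ = - \sqrt{14} - 2.
General solution: x(n) = A·r₁^n + B·r₂^n.
From the initial conditions, A + B = -5 and r₁A + r₂B = -1.
Since r₁ - r₂ = √56: A = (-1 - (-5)r₂)/√56 = - \frac{5}{2} - \frac{11 \sqrt{14}}{28}, and B = -5 - A = - \frac{5}{2} + \frac{11 \sqrt{14}}{28}.
So x(n) = \left(- \frac{5}{2} - \frac{11 \sqrt{14}}{28}\right)\left(-2 + \sqrt{14}\right)^n + \left(- \frac{5}{2} + \frac{11 \sqrt{14}}{28}\right)\left(- \sqrt{14} - 2\right)^n.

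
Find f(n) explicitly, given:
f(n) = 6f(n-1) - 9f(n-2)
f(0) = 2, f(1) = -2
Characteristic equation: x² - 6x + 9 = 0, which is (x - (3))².
Repeated root r = 3.
General solution: f(n) = (A + Bn)·(3)^n.
From f(0) = 2: A = 2.
From f(1) = -2: (A + B)·(3) = -2 ⇒ B = - \frac{8}{3}.
So f(n) = \left(2 - \frac{8 n}{3}\right) \cdot (3)^n.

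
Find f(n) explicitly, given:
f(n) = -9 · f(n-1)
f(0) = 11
Pure geometric recurrence with ratio -9.
By induction f(n) = f(0) · (-9)^n = 11 \left(-9\right)^{n}.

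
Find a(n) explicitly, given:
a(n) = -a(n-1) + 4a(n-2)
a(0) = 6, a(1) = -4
Characteristic equation: x² + x - 4 = 0.
Discriminant Δ = (-1)² + 4·(4) = 17.
Roots r₁,₂ = (-1 ± √17)/2, so r₁ = - \frac{1}{2} + \frac{\sqrt{17}}{2}, r₂ = - \frac{\sqrt{17}}{2} - \frac{1}{2}.
General solution: a(n) = A·r₁^n + B·r₂^n.
From the initial conditions, A + B = 6 and r₁A + r₂B = -4.
Since r₁ - r₂ = √17: A = (-4 - (6)r₂)/√17 = 3 - \frac{\sqrt{17}}{17}, and B = 6 - A = \frac{\sqrt{17}}{17} + 3.
So a(n) = \left(3 - \frac{\sqrt{17}}{17}\right)\left(- \frac{1}{2} + \frac{\sqrt{17}}{2}\right)^n + \left(\frac{\sqrt{17}}{17} + 3\right)\left(- \frac{\sqrt{17}}{2} - \frac{1}{2}\right)^n.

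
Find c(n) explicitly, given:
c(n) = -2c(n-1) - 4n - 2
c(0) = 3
First-order linear with linear forcing.
Homogeneous solution: c_h(n) = A·(-2)^n.
Try particular c_p(n) = pn + q. Substituting:
  pn + q = -2(p(n-1) + q) - 4n - 2.
Matching the n-coefficient: p = -2p - 4 ⇒ p = - \frac{4}{3}.
Matching constants: q = 2p - 2q - 2 ⇒ q = - \frac{14}{9}.
General: c(n) = A·(-2)^n - \frac{4 n}{3} - \frac{14}{9}.
Apply c(0) = 3: A - \frac{14}{9} = 3 ⇒ A = \frac{41}{9}.
So c(n) = \frac{41 \left(-2\right)^{n}}{9} - \frac{4 n}{3} - \frac{14}{9}.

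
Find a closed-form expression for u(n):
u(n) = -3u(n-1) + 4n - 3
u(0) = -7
First-order linear with linear forcing.
Homogeneous solution: u_h(n) = A·(-3)^n.
Try particular u_p(n) = pn + q. Substituting:
  pn + q = -3(p(n-1) + q) + 4n - 3.
Matching the n-coefficient: p = -3p + 4 ⇒ p = 1.
Matching constants: q = 3p - 3q - 3 ⇒ q = 0.
General: u(n) = A·(-3)^n + n + 0.
Apply u(0) = -7: A + 0 = -7 ⇒ A = -7.
So u(n) = - 7 \left(-3\right)^{n} + n.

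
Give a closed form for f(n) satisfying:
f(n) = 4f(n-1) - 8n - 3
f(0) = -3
First-order linear with linear forcing.
Homogeneous solution: f_h(n) = A·(4)^n.
Try particular f_p(n) = pn + q. Substituting:
  pn + q = 4(p(n-1) + q) - 8n - 3.
Matching the n-coefficient: p = 4p - 8 ⇒ p = \frac{8}{3}.
Matching constants: q = -4p + 4q - 3 ⇒ q = \frac{41}{9}.
General: f(n) = A·(4)^n + \frac{8 n}{3} + \frac{41}{9}.
Apply f(0) = -3: A + \frac{41}{9} = -3 ⇒ A = - \frac{68}{9}.
So f(n) = - \frac{68 \cdot 4^{n}}{9} + \frac{8 n}{3} + \frac{41}{9}.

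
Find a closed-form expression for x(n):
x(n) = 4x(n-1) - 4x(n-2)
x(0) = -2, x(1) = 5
Characteristic equation: x² - 4x + 4 = 0, which is (x - (2))².
Repeated root r = 2.
General solution: x(n) = (A + Bn)·(2)^n.
From x(0) = -2: A = -2.
From x(1) = 5: (A + B)·(2) = 5 ⇒ B = \frac{9}{2}.
So x(n) = \left(\frac{9 n}{2} - 2\right) \cdot (2)^n.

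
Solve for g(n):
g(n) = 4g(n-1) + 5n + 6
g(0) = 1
First-order linear with linear forcing.
Homogeneous solution: g_h(n) = A·(4)^n.
Try particular g_p(n) = pn + q. Substituting:
  pn + q = 4(p(n-1) + q) + 5n + 6.
Matching the n-coefficient: p = 4p + 5 ⇒ p = - \frac{5}{3}.
Matching constants: q = -4p + 4q + 6 ⇒ q = - \frac{38}{9}.
General: g(n) = A·(4)^n - \frac{5 n}{3} - \frac{38}{9}.
Apply g(0) = 1: A - \frac{38}{9} = 1 ⇒ A = \frac{47}{9}.
So g(n) = \frac{47 \cdot 4^{n}}{9} - \frac{5 n}{3} - \frac{38}{9}.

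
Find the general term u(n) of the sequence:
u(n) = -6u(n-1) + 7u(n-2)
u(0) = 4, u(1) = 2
Characteristic equation: x² + 6x - 7 = 0, which factors as (x - (1))(x - (-7)) = 0.
Roots r₁ = 1, r₂ = -7 (distinct).
General solution: u(n) = A·(1)^n + B·(-7)^n.
From u(0) = 4: A + B = 4.
From u(1) = 2: A - 7B = 2.
Solving: A = \frac{15}{4}, B = \frac{1}{4}.
So u(n) = \frac{\left(-7\right)^{n}}{4} + \frac{15}{4}.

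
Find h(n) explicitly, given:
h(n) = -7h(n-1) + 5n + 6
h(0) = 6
First-order linear with linear forcing.
Homogeneous solution: h_h(n) = A·(-7)^n.
Try particular h_p(n) = pn + q. Substituting:
  pn + q = -7(p(n-1) + q) + 5n + 6.
Matching the n-coefficient: p = -7p + 5 ⇒ p = \frac{5}{8}.
Matching constants: q = 7p - 7q + 6 ⇒ q = \frac{83}{64}.
General: h(n) = A·(-7)^n + \frac{5 n}{8} + \frac{83}{64}.
Apply h(0) = 6: A + \frac{83}{64} = 6 ⇒ A = \frac{301}{64}.
So h(n) = \frac{301 \left(-7\right)^{n}}{64} + \frac{5 n}{8} + \frac{83}{64}.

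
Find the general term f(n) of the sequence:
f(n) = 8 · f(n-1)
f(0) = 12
Pure geometric recurrence with ratio 8.
By induction f(n) = f(0) · (8)^n = 12 \cdot 8^{n}.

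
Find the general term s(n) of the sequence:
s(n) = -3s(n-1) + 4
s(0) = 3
First-order linear non-homogeneous.
Homogeneous solution: s_h(n) = A·(-3)^n.
Try constant particular solution s_p = K: K = -3K + 4 ⇒ K = 1.
General: s(n) = A·(-3)^n + 1.
Apply s(0) = 3: A + 1 = 3 ⇒ A = 2.
So s(n) = 2 \left(-3\right)^{n} + 1.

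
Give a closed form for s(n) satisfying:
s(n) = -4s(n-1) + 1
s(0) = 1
First-order linear non-homogeneous.
Homogeneous solution: s_h(n) = A·(-4)^n.
Try constant particular solution s_p = K: K = -4K + 1 ⇒ K = \frac{1}{5}.
General: s(n) = A·(-4)^n + \frac{1}{5}.
Apply s(0) = 1: A + \frac{1}{5} = 1 ⇒ A = \frac{4}{5}.
So s(n) = \frac{4 \left(-4\right)^{n}}{5} + \frac{1}{5}.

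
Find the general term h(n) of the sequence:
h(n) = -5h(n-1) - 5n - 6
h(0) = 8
First-order linear with linear forcing.
Homogeneous solution: h_h(n) = A·(-5)^n.
Try particular h_p(n) = pn + q. Substituting:
  pn + q = -5(p(n-1) + q) - 5n - 6.
Matching the n-coefficient: p = -5p - 5 ⇒ p = - \frac{5}{6}.
Matching constants: q = 5p - 5q - 6 ⇒ q = - \frac{61}{36}.
General: h(n) = A·(-5)^n - \frac{5 n}{6} - \frac{61}{36}.
Apply h(0) = 8: A - \frac{61}{36} = 8 ⇒ A = \frac{349}{36}.
So h(n) = \frac{349 \left(-5\right)^{n}}{36} - \frac{5 n}{6} - \frac{61}{36}.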